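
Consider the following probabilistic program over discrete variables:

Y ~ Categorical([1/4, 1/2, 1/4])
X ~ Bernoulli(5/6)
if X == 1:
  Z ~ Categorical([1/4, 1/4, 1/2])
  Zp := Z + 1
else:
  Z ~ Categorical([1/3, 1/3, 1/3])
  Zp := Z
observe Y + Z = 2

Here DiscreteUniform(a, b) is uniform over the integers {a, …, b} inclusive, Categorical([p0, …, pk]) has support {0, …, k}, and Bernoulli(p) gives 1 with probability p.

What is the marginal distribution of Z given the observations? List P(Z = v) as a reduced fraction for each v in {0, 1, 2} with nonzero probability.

Enumerate traces; 6 have nonzero weight after conditioning:
  (Y=0, X=0, Z=2) weight 1/72
  (Y=0, X=1, Z=2) weight 5/48
  (Y=1, X=0, Z=1) weight 1/36
  (Y=1, X=1, Z=1) weight 5/48
  (Y=2, X=0, Z=0) weight 1/72
  (Y=2, X=1, Z=0) weight 5/96
Group by Z:
  weight(Z=0) = 19/288
  weight(Z=1) = 19/144
  weight(Z=2) = 17/144
Total weight = 19/288 + 19/144 + 17/144 = 91/288
P(Z=0 | obs) = 19/288 / 91/288 = 19/91
P(Z=1 | obs) = 19/144 / 91/288 = 38/91
P(Z=2 | obs) = 17/144 / 91/288 = 34/91

P(Z=0) = 19/91, P(Z=1) = 38/91, P(Z=2) = 34/91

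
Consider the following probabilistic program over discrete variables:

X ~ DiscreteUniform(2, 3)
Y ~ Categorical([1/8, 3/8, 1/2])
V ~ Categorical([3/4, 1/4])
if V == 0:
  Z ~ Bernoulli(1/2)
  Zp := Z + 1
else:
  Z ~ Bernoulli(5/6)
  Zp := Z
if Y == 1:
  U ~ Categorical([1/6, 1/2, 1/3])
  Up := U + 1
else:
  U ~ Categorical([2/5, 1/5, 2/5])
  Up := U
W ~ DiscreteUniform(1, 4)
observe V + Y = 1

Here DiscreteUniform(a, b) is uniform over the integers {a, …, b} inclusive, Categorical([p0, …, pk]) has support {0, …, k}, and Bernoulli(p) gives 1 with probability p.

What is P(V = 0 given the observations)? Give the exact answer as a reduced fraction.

P(V = 0 | obs) = 9/10

Enumerate traces; 96 have nonzero weight after conditioning:
  (X=2, Y=0, V=1, Z=0, U=0, W=1) weight 1/3840
  (X=2, Y=0, V=1, Z=0, U=0, W=2) weight 1/3840
  (X=2, Y=0, V=1, Z=0, U=0, W=3) weight 1/3840
  (X=2, Y=0, V=1, Z=0, U=0, W=4) weight 1/3840
  (X=2, Y=0, V=1, Z=0, U=1, W=1) weight 1/7680
  (X=2, Y=0, V=1, Z=0, U=1, W=2) weight 1/7680
  (X=2, Y=0, V=1, Z=0, U=1, W=3) weight 1/7680
  (X=2, Y=0, V=1, Z=0, U=1, W=4) weight 1/7680
  (X=2, Y=1, V=0, Z=0, U=0, W=1) weight 3/1024
  … 87 more
Group by V:
  weight(V=0) = 9/32
  weight(V=1) = 1/32
Total weight = 9/32 + 1/32 = 5/16
P(V=0 | obs) = 9/32 / 5/16 = 9/10
P(V=1 | obs) = 1/32 / 5/16 = 1/10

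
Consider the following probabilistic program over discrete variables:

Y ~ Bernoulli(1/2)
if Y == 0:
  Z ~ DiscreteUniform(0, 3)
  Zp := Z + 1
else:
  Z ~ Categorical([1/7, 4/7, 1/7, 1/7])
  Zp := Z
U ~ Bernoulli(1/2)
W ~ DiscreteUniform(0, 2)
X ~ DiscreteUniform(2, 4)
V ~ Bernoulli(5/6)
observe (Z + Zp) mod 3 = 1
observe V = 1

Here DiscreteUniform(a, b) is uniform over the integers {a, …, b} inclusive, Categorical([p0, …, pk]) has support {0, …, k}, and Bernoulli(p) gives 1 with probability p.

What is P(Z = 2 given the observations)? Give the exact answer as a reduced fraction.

P(Z = 2 | obs) = 2/9

Enumerate traces; 54 have nonzero weight after conditioning:
  (Y=0, Z=0, U=0, W=0, X=2, V=1) weight 5/864
  (Y=0, Z=0, U=0, W=0, X=3, V=1) weight 5/864
  (Y=0, Z=0, U=0, W=0, X=4, V=1) weight 5/864
  (Y=0, Z=0, U=0, W=1, X=2, V=1) weight 5/864
  (Y=0, Z=0, U=0, W=1, X=3, V=1) weight 5/864
  (Y=0, Z=0, U=0, W=1, X=4, V=1) weight 5/864
  (Y=0, Z=0, U=0, W=2, X=2, V=1) weight 5/864
  (Y=0, Z=0, U=0, W=2, X=3, V=1) weight 5/864
  (Y=0, Z=3, U=0, W=0, X=2, V=1) weight 5/864
  (Y=1, Z=2, U=0, W=0, X=2, V=1) weight 5/1512
  … 44 more
Group by Z:
  weight(Z=0) = 5/48
  weight(Z=2) = 5/84
  weight(Z=3) = 5/48
Total weight = 5/48 + 5/84 + 5/48 = 15/56
P(Z=0 | obs) = 5/48 / 15/56 = 7/18
P(Z=2 | obs) = 5/84 / 15/56 = 2/9
P(Z=3 | obs) = 5/48 / 15/56 = 7/18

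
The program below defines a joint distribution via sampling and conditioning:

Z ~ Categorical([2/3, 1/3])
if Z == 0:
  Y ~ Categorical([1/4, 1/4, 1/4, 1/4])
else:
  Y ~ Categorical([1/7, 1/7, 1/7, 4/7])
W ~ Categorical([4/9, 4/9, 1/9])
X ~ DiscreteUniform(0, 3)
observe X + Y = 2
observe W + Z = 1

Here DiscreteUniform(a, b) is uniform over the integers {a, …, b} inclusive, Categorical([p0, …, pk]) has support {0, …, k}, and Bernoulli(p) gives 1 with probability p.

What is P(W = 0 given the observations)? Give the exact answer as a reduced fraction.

Enumerate traces; 6 have nonzero weight after conditioning:
  (Z=0, Y=0, W=1, X=2) weight 1/54
  (Z=0, Y=1, W=1, X=1) weight 1/54
  (Z=0, Y=2, W=1, X=0) weight 1/54
  (Z=1, Y=0, W=0, X=2) weight 1/189
  (Z=1, Y=1, W=0, X=1) weight 1/189
  (Z=1, Y=2, W=0, X=0) weight 1/189
Group by W:
  weight(W=0) = 1/63
  weight(W=1) = 1/18
Total weight = 1/63 + 1/18 = 1/14
P(W=0 | obs) = 1/63 / 1/14 = 2/9
P(W=1 | obs) = 1/18 / 1/14 = 7/9

P(W = 0 | obs) = 2/9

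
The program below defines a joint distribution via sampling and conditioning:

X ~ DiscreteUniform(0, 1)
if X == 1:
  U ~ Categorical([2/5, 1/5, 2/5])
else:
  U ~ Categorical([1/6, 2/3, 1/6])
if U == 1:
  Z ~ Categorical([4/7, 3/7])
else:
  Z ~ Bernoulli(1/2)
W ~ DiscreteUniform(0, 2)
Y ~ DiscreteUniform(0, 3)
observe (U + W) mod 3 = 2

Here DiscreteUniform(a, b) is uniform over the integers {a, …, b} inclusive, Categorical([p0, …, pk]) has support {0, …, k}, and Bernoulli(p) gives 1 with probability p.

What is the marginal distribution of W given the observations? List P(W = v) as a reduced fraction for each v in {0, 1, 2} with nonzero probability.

P(W=0) = 17/60, P(W=1) = 13/30, P(W=2) = 17/60

Enumerate traces; 48 have nonzero weight after conditioning:
  (X=0, U=0, Z=0, W=2, Y=0) weight 1/288
  (X=0, U=0, Z=0, W=2, Y=1) weight 1/288
  (X=0, U=0, Z=0, W=2, Y=2) weight 1/288
  (X=0, U=0, Z=0, W=2, Y=3) weight 1/288
  (X=0, U=0, Z=1, W=2, Y=0) weight 1/288
  (X=0, U=0, Z=1, W=2, Y=1) weight 1/288
  (X=0, U=0, Z=1, W=2, Y=2) weight 1/288
  (X=0, U=0, Z=1, W=2, Y=3) weight 1/288
  (X=0, U=1, Z=0, W=1, Y=0) weight 1/63
  (X=0, U=2, Z=0, W=0, Y=0) weight 1/288
  … 38 more
Group by W:
  weight(W=0) = 17/180
  weight(W=1) = 13/90
  weight(W=2) = 17/180
Total weight = 17/180 + 13/90 + 17/180 = 1/3
P(W=0 | obs) = 17/180 / 1/3 = 17/60
P(W=1 | obs) = 13/90 / 1/3 = 13/30
P(W=2 | obs) = 17/180 / 1/3 = 17/60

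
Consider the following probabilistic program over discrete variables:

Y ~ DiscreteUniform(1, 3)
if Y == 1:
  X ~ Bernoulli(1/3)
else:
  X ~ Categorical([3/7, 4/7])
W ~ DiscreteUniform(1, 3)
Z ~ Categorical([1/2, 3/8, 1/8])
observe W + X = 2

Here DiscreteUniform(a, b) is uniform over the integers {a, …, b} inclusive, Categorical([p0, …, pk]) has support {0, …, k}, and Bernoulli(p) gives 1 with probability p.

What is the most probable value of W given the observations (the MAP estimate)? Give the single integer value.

argmax_v P(W = v | obs) = 2

Enumerate traces; 18 have nonzero weight after conditioning:
  (Y=1, X=0, W=2, Z=0) weight 1/27
  (Y=1, X=0, W=2, Z=1) weight 1/36
  (Y=1, X=0, W=2, Z=2) weight 1/108
  (Y=1, X=1, W=1, Z=0) weight 1/54
  (Y=1, X=1, W=1, Z=1) weight 1/72
  (Y=1, X=1, W=1, Z=2) weight 1/216
  (Y=2, X=0, W=2, Z=0) weight 1/42
  (Y=2, X=0, W=2, Z=1) weight 1/56
  … 10 more
Group by W:
  weight(W=1) = 31/189
  weight(W=2) = 32/189
Total weight = 31/189 + 32/189 = 1/3
P(W=1 | obs) = 31/189 / 1/3 = 31/63
P(W=2 | obs) = 32/189 / 1/3 = 32/63
argmax = 2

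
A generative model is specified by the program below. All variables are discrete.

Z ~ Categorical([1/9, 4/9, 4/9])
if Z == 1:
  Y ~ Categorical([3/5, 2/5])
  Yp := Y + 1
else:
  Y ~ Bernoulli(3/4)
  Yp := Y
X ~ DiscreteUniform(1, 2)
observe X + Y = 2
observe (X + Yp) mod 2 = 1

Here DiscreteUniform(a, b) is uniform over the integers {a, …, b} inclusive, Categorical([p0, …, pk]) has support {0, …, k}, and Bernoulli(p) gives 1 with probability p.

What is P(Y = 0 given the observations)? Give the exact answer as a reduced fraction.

Enumerate traces; 2 have nonzero weight after conditioning:
  (Z=1, Y=0, X=2) weight 2/15
  (Z=1, Y=1, X=1) weight 4/45
Group by Y:
  weight(Y=0) = 2/15
  weight(Y=1) = 4/45
Total weight = 2/15 + 4/45 = 2/9
P(Y=0 | obs) = 2/15 / 2/9 = 3/5
P(Y=1 | obs) = 4/45 / 2/9 = 2/5

P(Y = 0 | obs) = 3/5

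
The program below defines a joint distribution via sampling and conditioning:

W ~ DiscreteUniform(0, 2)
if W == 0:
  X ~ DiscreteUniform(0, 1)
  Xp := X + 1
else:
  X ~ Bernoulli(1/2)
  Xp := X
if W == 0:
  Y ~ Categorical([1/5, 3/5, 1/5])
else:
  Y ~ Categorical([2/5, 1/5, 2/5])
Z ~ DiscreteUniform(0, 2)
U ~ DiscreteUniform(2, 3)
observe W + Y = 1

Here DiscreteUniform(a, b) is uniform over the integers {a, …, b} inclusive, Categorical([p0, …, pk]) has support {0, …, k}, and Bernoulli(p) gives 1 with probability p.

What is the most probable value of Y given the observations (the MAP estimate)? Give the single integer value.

argmax_v P(Y = v | obs) = 1

Enumerate traces; 24 have nonzero weight after conditioning:
  (W=0, X=0, Y=1, Z=0, U=2) weight 1/60
  (W=0, X=0, Y=1, Z=0, U=3) weight 1/60
  (W=0, X=0, Y=1, Z=1, U=2) weight 1/60
  (W=0, X=0, Y=1, Z=1, U=3) weight 1/60
  (W=0, X=0, Y=1, Z=2, U=2) weight 1/60
  (W=0, X=0, Y=1, Z=2, U=3) weight 1/60
  (W=0, X=1, Y=1, Z=0, U=2) weight 1/60
  (W=0, X=1, Y=1, Z=0, U=3) weight 1/60
  (W=1, X=0, Y=0, Z=0, U=2) weight 1/90
  … 15 more
Group by Y:
  weight(Y=0) = 2/15
  weight(Y=1) = 1/5
Total weight = 2/15 + 1/5 = 1/3
P(Y=0 | obs) = 2/15 / 1/3 = 2/5
P(Y=1 | obs) = 1/5 / 1/3 = 3/5
argmax = 1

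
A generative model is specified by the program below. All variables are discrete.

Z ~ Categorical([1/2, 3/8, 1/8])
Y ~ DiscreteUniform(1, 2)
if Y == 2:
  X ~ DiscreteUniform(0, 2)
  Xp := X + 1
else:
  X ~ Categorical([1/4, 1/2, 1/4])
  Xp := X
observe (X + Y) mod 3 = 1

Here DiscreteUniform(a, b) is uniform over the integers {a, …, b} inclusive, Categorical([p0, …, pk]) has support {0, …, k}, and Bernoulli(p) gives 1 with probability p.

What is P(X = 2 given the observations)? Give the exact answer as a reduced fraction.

Enumerate traces; 6 have nonzero weight after conditioning:
  (Z=0, Y=1, X=0) weight 1/16
  (Z=0, Y=2, X=2) weight 1/12
  (Z=1, Y=1, X=0) weight 3/64
  (Z=1, Y=2, X=2) weight 1/16
  (Z=2, Y=1, X=0) weight 1/64
  (Z=2, Y=2, X=2) weight 1/48
Group by X:
  weight(X=0) = 1/8
  weight(X=2) = 1/6
Total weight = 1/8 + 1/6 = 7/24
P(X=0 | obs) = 1/8 / 7/24 = 3/7
P(X=2 | obs) = 1/6 / 7/24 = 4/7

P(X = 2 | obs) = 4/7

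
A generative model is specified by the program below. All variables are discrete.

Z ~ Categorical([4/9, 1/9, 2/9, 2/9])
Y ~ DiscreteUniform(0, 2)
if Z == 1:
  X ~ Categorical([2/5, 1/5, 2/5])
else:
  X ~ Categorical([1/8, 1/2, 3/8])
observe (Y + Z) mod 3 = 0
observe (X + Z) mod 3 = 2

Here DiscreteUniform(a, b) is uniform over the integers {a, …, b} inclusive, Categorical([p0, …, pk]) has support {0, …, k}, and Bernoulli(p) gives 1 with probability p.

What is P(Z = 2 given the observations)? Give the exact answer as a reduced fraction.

P(Z = 2 | obs) = 5/54

Enumerate traces; 4 have nonzero weight after conditioning:
  (Z=0, Y=0, X=2) weight 1/18
  (Z=1, Y=2, X=1) weight 1/135
  (Z=2, Y=1, X=0) weight 1/108
  (Z=3, Y=0, X=2) weight 1/36
Group by Z:
  weight(Z=0) = 1/18
  weight(Z=1) = 1/135
  weight(Z=2) = 1/108
  weight(Z=3) = 1/36
Total weight = 1/18 + 1/135 + 1/108 + 1/36 = 1/10
P(Z=0 | obs) = 1/18 / 1/10 = 5/9
P(Z=1 | obs) = 1/135 / 1/10 = 2/27
P(Z=2 | obs) = 1/108 / 1/10 = 5/54
P(Z=3 | obs) = 1/36 / 1/10 = 5/18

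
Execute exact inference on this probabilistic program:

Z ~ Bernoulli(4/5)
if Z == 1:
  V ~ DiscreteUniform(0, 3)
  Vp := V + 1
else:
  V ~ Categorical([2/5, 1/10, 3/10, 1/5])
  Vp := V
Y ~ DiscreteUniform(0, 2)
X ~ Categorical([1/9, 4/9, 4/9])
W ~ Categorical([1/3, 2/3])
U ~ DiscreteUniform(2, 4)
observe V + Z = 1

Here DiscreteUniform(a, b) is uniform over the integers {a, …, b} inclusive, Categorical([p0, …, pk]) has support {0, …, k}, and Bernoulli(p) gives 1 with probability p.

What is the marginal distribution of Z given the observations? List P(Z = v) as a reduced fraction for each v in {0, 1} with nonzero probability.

Enumerate traces; 108 have nonzero weight after conditioning:
  (Z=0, V=1, Y=0, X=0, W=0, U=2) weight 1/12150
  (Z=0, V=1, Y=0, X=0, W=0, U=3) weight 1/12150
  (Z=0, V=1, Y=0, X=0, W=0, U=4) weight 1/12150
  (Z=0, V=1, Y=0, X=0, W=1, U=2) weight 1/6075
  (Z=0, V=1, Y=0, X=0, W=1, U=3) weight 1/6075
  (Z=0, V=1, Y=0, X=0, W=1, U=4) weight 1/6075
  (Z=0, V=1, Y=0, X=1, W=0, U=2) weight 2/6075
  (Z=0, V=1, Y=0, X=1, W=0, U=3) weight 2/6075
  (Z=1, V=0, Y=0, X=0, W=0, U=2) weight 1/1215
  … 99 more
Group by Z:
  weight(Z=0) = 1/50
  weight(Z=1) = 1/5
Total weight = 1/50 + 1/5 = 11/50
P(Z=0 | obs) = 1/50 / 11/50 = 1/11
P(Z=1 | obs) = 1/5 / 11/50 = 10/11

P(Z=0) = 1/11, P(Z=1) = 10/11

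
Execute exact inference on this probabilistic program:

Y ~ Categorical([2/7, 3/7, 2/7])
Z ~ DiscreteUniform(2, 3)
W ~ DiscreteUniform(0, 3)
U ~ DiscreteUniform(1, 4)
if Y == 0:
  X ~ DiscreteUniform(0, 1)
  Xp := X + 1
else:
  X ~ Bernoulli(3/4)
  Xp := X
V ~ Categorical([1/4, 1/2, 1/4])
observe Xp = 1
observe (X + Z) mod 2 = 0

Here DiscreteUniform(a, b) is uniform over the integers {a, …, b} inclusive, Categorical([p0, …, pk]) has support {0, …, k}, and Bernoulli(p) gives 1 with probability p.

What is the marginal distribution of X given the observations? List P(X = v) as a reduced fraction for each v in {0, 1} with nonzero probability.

Enumerate traces; 144 have nonzero weight after conditioning:
  (Y=0, Z=2, W=0, U=1, X=0, V=0) weight 1/896
  (Y=0, Z=2, W=0, U=1, X=0, V=1) weight 1/448
  (Y=0, Z=2, W=0, U=1, X=0, V=2) weight 1/896
  (Y=0, Z=2, W=0, U=2, X=0, V=0) weight 1/896
  (Y=0, Z=2, W=0, U=2, X=0, V=1) weight 1/448
  (Y=0, Z=2, W=0, U=2, X=0, V=2) weight 1/896
  (Y=0, Z=2, W=0, U=3, X=0, V=0) weight 1/896
  (Y=0, Z=2, W=0, U=3, X=0, V=1) weight 1/448
  (Y=1, Z=3, W=0, U=1, X=1, V=0) weight 9/3584
  … 135 more
Group by X:
  weight(X=0) = 1/14
  weight(X=1) = 15/56
Total weight = 1/14 + 15/56 = 19/56
P(X=0 | obs) = 1/14 / 19/56 = 4/19
P(X=1 | obs) = 15/56 / 19/56 = 15/19

P(X=0) = 4/19, P(X=1) = 15/19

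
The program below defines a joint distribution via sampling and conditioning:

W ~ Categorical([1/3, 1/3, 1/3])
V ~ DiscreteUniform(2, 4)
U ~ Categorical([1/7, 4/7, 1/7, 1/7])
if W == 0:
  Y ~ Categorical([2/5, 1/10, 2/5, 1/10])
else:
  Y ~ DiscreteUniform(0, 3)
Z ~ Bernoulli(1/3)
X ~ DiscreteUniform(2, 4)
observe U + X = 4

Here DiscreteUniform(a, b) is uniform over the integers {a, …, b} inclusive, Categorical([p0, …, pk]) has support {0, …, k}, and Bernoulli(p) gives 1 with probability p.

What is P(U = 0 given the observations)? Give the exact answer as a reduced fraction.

P(U = 0 | obs) = 1/6

Enumerate traces; 216 have nonzero weight after conditioning:
  (W=0, V=2, U=0, Y=0, Z=0, X=4) weight 4/2835
  (W=0, V=2, U=0, Y=0, Z=1, X=4) weight 2/2835
  (W=0, V=2, U=0, Y=1, Z=0, X=4) weight 1/2835
  (W=0, V=2, U=0, Y=1, Z=1, X=4) weight 1/5670
  (W=0, V=2, U=0, Y=2, Z=0, X=4) weight 4/2835
  (W=0, V=2, U=0, Y=2, Z=1, X=4) weight 2/2835
  (W=0, V=2, U=0, Y=3, Z=0, X=4) weight 1/2835
  (W=0, V=2, U=0, Y=3, Z=1, X=4) weight 1/5670
  (W=0, V=2, U=1, Y=0, Z=0, X=3) weight 16/2835
  (W=0, V=2, U=2, Y=0, Z=0, X=2) weight 4/2835
  … 206 more
Group by U:
  weight(U=0) = 1/21
  weight(U=1) = 4/21
  weight(U=2) = 1/21
Total weight = 1/21 + 4/21 + 1/21 = 2/7
P(U=0 | obs) = 1/21 / 2/7 = 1/6
P(U=1 | obs) = 4/21 / 2/7 = 2/3
P(U=2 | obs) = 1/21 / 2/7 = 1/6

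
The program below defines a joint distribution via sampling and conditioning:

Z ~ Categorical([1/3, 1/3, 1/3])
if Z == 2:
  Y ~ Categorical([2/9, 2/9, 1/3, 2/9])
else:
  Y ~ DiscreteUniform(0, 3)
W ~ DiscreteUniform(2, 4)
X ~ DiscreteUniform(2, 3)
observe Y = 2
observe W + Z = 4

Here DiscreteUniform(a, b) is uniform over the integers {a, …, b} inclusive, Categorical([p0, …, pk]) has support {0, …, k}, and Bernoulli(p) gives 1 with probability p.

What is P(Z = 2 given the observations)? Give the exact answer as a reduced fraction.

P(Z = 2 | obs) = 2/5

Enumerate traces; 6 have nonzero weight after conditioning:
  (Z=0, Y=2, W=4, X=2) weight 1/72
  (Z=0, Y=2, W=4, X=3) weight 1/72
  (Z=1, Y=2, W=3, X=2) weight 1/72
  (Z=1, Y=2, W=3, X=3) weight 1/72
  (Z=2, Y=2, W=2, X=2) weight 1/54
  (Z=2, Y=2, W=2, X=3) weight 1/54
Group by Z:
  weight(Z=0) = 1/36
  weight(Z=1) = 1/36
  weight(Z=2) = 1/27
Total weight = 1/36 + 1/36 + 1/27 = 5/54
P(Z=0 | obs) = 1/36 / 5/54 = 3/10
P(Z=1 | obs) = 1/36 / 5/54 = 3/10
P(Z=2 | obs) = 1/27 / 5/54 = 2/5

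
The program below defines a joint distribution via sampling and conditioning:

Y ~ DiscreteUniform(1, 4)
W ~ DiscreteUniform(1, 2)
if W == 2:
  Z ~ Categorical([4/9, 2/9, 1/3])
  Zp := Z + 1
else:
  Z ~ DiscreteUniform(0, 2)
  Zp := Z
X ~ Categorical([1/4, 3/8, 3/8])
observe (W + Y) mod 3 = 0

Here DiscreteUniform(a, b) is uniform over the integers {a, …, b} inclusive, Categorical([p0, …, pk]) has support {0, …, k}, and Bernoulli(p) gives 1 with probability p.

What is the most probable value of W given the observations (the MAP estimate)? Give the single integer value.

Enumerate traces; 27 have nonzero weight after conditioning:
  (Y=1, W=2, Z=0, X=0) weight 1/72
  (Y=1, W=2, Z=0, X=1) weight 1/48
  (Y=1, W=2, Z=0, X=2) weight 1/48
  (Y=1, W=2, Z=1, X=0) weight 1/144
  (Y=1, W=2, Z=1, X=1) weight 1/96
  (Y=1, W=2, Z=1, X=2) weight 1/96
  (Y=1, W=2, Z=2, X=0) weight 1/96
  (Y=1, W=2, Z=2, X=1) weight 1/64
  (Y=2, W=1, Z=0, X=0) weight 1/96
  … 18 more
Group by W:
  weight(W=1) = 1/8
  weight(W=2) = 1/4
Total weight = 1/8 + 1/4 = 3/8
P(W=1 | obs) = 1/8 / 3/8 = 1/3
P(W=2 | obs) = 1/4 / 3/8 = 2/3
argmax = 2

argmax_v P(W = v | obs) = 2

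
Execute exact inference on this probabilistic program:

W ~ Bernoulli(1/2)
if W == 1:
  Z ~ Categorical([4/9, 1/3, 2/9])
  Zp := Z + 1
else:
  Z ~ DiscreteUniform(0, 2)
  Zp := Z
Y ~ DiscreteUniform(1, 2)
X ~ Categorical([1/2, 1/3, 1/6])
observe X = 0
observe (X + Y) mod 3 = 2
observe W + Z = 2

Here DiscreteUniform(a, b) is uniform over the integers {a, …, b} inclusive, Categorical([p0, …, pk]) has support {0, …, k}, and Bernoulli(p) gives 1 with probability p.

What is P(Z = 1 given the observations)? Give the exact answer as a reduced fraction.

P(Z = 1 | obs) = 1/2

Enumerate traces; 2 have nonzero weight after conditioning:
  (W=0, Z=2, Y=2, X=0) weight 1/24
  (W=1, Z=1, Y=2, X=0) weight 1/24
Group by Z:
  weight(Z=1) = 1/24
  weight(Z=2) = 1/24
Total weight = 1/24 + 1/24 = 1/12
P(Z=1 | obs) = 1/24 / 1/12 = 1/2
P(Z=2 | obs) = 1/24 / 1/12 = 1/2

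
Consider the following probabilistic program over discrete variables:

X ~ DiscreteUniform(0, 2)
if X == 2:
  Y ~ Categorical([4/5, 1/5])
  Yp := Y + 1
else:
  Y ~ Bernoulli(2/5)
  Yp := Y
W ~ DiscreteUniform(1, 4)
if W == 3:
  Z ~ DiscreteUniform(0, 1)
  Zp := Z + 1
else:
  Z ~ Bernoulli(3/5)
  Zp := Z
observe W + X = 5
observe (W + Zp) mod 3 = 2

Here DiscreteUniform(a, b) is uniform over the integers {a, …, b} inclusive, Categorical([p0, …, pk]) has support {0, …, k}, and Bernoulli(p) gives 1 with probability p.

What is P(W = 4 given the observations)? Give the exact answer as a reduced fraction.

P(W = 4 | obs) = 6/11

Enumerate traces; 4 have nonzero weight after conditioning:
  (X=1, Y=0, W=4, Z=1) weight 3/100
  (X=1, Y=1, W=4, Z=1) weight 1/50
  (X=2, Y=0, W=3, Z=1) weight 1/30
  (X=2, Y=1, W=3, Z=1) weight 1/120
Group by W:
  weight(W=3) = 1/24
  weight(W=4) = 1/20
Total weight = 1/24 + 1/20 = 11/120
P(W=3 | obs) = 1/24 / 11/120 = 5/11
P(W=4 | obs) = 1/20 / 11/120 = 6/11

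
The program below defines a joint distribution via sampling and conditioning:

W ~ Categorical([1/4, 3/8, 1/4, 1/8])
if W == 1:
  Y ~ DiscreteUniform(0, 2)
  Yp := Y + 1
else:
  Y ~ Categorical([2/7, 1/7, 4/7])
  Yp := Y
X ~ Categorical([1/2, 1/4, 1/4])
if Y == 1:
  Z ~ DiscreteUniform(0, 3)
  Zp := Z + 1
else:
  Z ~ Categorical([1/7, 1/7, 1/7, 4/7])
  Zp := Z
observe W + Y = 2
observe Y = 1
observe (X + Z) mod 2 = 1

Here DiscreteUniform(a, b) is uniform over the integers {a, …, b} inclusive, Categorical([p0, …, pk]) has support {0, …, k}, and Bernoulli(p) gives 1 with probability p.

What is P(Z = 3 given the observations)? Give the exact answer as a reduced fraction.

Enumerate traces; 6 have nonzero weight after conditioning:
  (W=1, Y=1, X=0, Z=1) weight 1/64
  (W=1, Y=1, X=0, Z=3) weight 1/64
  (W=1, Y=1, X=1, Z=0) weight 1/128
  (W=1, Y=1, X=1, Z=2) weight 1/128
  (W=1, Y=1, X=2, Z=1) weight 1/128
  (W=1, Y=1, X=2, Z=3) weight 1/128
Group by Z:
  weight(Z=0) = 1/128
  weight(Z=1) = 3/128
  weight(Z=2) = 1/128
  weight(Z=3) = 3/128
Total weight = 1/128 + 3/128 + 1/128 + 3/128 = 1/16
P(Z=0 | obs) = 1/128 / 1/16 = 1/8
P(Z=1 | obs) = 3/128 / 1/16 = 3/8
P(Z=2 | obs) = 1/128 / 1/16 = 1/8
P(Z=3 | obs) = 3/128 / 1/16 = 3/8

P(Z = 3 | obs) = 3/8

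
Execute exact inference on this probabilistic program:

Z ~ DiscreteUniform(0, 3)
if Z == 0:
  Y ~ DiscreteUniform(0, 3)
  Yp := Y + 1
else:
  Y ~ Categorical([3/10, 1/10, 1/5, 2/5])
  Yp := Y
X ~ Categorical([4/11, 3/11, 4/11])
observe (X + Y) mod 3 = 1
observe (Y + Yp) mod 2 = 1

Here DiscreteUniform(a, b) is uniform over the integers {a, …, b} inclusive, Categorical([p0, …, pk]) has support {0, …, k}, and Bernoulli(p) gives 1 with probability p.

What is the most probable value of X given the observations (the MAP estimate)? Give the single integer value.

Enumerate traces; 4 have nonzero weight after conditioning:
  (Z=0, Y=0, X=1) weight 3/176
  (Z=0, Y=1, X=0) weight 1/44
  (Z=0, Y=2, X=2) weight 1/44
  (Z=0, Y=3, X=1) weight 3/176
Group by X:
  weight(X=0) = 1/44
  weight(X=1) = 3/88
  weight(X=2) = 1/44
Total weight = 1/44 + 3/88 + 1/44 = 7/88
P(X=0 | obs) = 1/44 / 7/88 = 2/7
P(X=1 | obs) = 3/88 / 7/88 = 3/7
P(X=2 | obs) = 1/44 / 7/88 = 2/7
argmax = 1

argmax_v P(X = v | obs) = 1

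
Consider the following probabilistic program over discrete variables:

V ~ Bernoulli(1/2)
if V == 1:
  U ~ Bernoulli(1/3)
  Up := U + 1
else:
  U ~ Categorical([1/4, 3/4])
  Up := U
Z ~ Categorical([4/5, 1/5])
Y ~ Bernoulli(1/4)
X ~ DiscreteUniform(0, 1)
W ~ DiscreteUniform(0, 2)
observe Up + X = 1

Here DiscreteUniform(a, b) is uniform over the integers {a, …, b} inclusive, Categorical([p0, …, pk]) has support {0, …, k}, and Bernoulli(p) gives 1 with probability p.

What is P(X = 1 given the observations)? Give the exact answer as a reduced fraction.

Enumerate traces; 36 have nonzero weight after conditioning:
  (V=0, U=0, Z=0, Y=0, X=1, W=0) weight 1/80
  (V=0, U=0, Z=0, Y=0, X=1, W=1) weight 1/80
  (V=0, U=0, Z=0, Y=0, X=1, W=2) weight 1/80
  (V=0, U=0, Z=0, Y=1, X=1, W=0) weight 1/240
  (V=0, U=0, Z=0, Y=1, X=1, W=1) weight 1/240
  (V=0, U=0, Z=0, Y=1, X=1, W=2) weight 1/240
  (V=0, U=0, Z=1, Y=0, X=1, W=0) weight 1/320
  (V=0, U=0, Z=1, Y=0, X=1, W=1) weight 1/320
  (V=0, U=1, Z=0, Y=0, X=0, W=0) weight 3/80
  … 27 more
Group by X:
  weight(X=0) = 17/48
  weight(X=1) = 1/16
Total weight = 17/48 + 1/16 = 5/12
P(X=0 | obs) = 17/48 / 5/12 = 17/20
P(X=1 | obs) = 1/16 / 5/12 = 3/20

P(X = 1 | obs) = 3/20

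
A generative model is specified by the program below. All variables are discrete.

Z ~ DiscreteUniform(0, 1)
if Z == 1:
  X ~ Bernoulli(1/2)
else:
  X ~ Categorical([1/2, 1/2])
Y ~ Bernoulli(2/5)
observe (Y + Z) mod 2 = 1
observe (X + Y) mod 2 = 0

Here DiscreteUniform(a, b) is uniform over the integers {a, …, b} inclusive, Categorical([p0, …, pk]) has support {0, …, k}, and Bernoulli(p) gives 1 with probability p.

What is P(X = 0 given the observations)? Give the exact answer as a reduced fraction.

P(X = 0 | obs) = 3/5

Enumerate traces; 2 have nonzero weight after conditioning:
  (Z=0, X=1, Y=1) weight 1/10
  (Z=1, X=0, Y=0) weight 3/20
Group by X:
  weight(X=0) = 3/20
  weight(X=1) = 1/10
Total weight = 3/20 + 1/10 = 1/4
P(X=0 | obs) = 3/20 / 1/4 = 3/5
P(X=1 | obs) = 1/10 / 1/4 = 2/5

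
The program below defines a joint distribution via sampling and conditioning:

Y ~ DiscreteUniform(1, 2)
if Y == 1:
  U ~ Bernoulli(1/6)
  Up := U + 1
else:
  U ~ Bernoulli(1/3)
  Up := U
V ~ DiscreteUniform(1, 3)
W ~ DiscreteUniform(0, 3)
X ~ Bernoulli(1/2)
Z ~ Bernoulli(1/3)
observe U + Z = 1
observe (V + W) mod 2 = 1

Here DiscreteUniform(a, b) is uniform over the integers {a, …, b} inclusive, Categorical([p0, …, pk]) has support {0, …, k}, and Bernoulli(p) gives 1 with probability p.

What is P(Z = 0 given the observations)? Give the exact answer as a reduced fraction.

Enumerate traces; 48 have nonzero weight after conditioning:
  (Y=1, U=0, V=1, W=0, X=0, Z=1) weight 5/864
  (Y=1, U=0, V=1, W=0, X=1, Z=1) weight 5/864
  (Y=1, U=0, V=1, W=2, X=0, Z=1) weight 5/864
  (Y=1, U=0, V=1, W=2, X=1, Z=1) weight 5/864
  (Y=1, U=0, V=2, W=1, X=0, Z=1) weight 5/864
  (Y=1, U=0, V=2, W=1, X=1, Z=1) weight 5/864
  (Y=1, U=0, V=2, W=3, X=0, Z=1) weight 5/864
  (Y=1, U=0, V=2, W=3, X=1, Z=1) weight 5/864
  (Y=1, U=1, V=1, W=0, X=0, Z=0) weight 1/432
  … 39 more
Group by Z:
  weight(Z=0) = 1/12
  weight(Z=1) = 1/8
Total weight = 1/12 + 1/8 = 5/24
P(Z=0 | obs) = 1/12 / 5/24 = 2/5
P(Z=1 | obs) = 1/8 / 5/24 = 3/5

P(Z = 0 | obs) = 2/5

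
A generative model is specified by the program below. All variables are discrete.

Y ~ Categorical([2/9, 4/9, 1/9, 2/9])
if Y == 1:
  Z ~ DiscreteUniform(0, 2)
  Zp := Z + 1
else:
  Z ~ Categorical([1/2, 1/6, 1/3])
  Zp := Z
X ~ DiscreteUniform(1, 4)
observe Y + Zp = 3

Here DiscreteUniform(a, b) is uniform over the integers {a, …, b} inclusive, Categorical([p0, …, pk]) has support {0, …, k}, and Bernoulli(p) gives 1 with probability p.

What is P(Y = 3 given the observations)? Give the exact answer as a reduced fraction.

P(Y = 3 | obs) = 2/5

Enumerate traces; 12 have nonzero weight after conditioning:
  (Y=1, Z=1, X=1) weight 1/27
  (Y=1, Z=1, X=2) weight 1/27
  (Y=1, Z=1, X=3) weight 1/27
  (Y=1, Z=1, X=4) weight 1/27
  (Y=2, Z=1, X=1) weight 1/216
  (Y=2, Z=1, X=2) weight 1/216
  (Y=2, Z=1, X=3) weight 1/216
  (Y=2, Z=1, X=4) weight 1/216
  (Y=3, Z=0, X=1) weight 1/36
  … 3 more
Group by Y:
  weight(Y=1) = 4/27
  weight(Y=2) = 1/54
  weight(Y=3) = 1/9
Total weight = 4/27 + 1/54 + 1/9 = 5/18
P(Y=1 | obs) = 4/27 / 5/18 = 8/15
P(Y=2 | obs) = 1/54 / 5/18 = 1/15
P(Y=3 | obs) = 1/9 / 5/18 = 2/5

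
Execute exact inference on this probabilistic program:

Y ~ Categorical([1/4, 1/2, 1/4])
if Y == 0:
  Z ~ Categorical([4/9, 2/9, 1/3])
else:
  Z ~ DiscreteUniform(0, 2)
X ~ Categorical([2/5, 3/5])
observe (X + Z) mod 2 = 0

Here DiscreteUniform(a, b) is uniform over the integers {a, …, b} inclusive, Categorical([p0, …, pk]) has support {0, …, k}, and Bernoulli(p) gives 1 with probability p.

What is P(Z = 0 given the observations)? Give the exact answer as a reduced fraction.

Enumerate traces; 9 have nonzero weight after conditioning:
  (Y=0, Z=0, X=0) weight 2/45
  (Y=0, Z=1, X=1) weight 1/30
  (Y=0, Z=2, X=0) weight 1/30
  (Y=1, Z=0, X=0) weight 1/15
  (Y=1, Z=1, X=1) weight 1/10
  (Y=1, Z=2, X=0) weight 1/15
  (Y=2, Z=0, X=0) weight 1/30
  (Y=2, Z=1, X=1) weight 1/20
  … 1 more
Group by Z:
  weight(Z=0) = 13/90
  weight(Z=1) = 11/60
  weight(Z=2) = 2/15
Total weight = 13/90 + 11/60 + 2/15 = 83/180
P(Z=0 | obs) = 13/90 / 83/180 = 26/83
P(Z=1 | obs) = 11/60 / 83/180 = 33/83
P(Z=2 | obs) = 2/15 / 83/180 = 24/83

P(Z = 0 | obs) = 26/83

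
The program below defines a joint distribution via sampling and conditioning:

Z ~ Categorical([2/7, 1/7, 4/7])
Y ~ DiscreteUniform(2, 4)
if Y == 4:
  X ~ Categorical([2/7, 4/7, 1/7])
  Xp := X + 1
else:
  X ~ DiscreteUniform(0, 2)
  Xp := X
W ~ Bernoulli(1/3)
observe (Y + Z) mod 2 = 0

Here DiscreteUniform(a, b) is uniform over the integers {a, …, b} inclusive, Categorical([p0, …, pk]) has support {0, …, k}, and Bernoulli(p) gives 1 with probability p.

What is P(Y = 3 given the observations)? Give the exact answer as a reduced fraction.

Enumerate traces; 30 have nonzero weight after conditioning:
  (Z=0, Y=2, X=0, W=0) weight 4/189
  (Z=0, Y=2, X=0, W=1) weight 2/189
  (Z=0, Y=2, X=1, W=0) weight 4/189
  (Z=0, Y=2, X=1, W=1) weight 2/189
  (Z=0, Y=2, X=2, W=0) weight 4/189
  (Z=0, Y=2, X=2, W=1) weight 2/189
  (Z=0, Y=4, X=0, W=0) weight 8/441
  (Z=0, Y=4, X=0, W=1) weight 4/441
  (Z=1, Y=3, X=0, W=0) weight 2/189
  … 21 more
Group by Y:
  weight(Y=2) = 2/7
  weight(Y=3) = 1/21
  weight(Y=4) = 2/7
Total weight = 2/7 + 1/21 + 2/7 = 13/21
P(Y=2 | obs) = 2/7 / 13/21 = 6/13
P(Y=3 | obs) = 1/21 / 13/21 = 1/13
P(Y=4 | obs) = 2/7 / 13/21 = 6/13

P(Y = 3 | obs) = 1/13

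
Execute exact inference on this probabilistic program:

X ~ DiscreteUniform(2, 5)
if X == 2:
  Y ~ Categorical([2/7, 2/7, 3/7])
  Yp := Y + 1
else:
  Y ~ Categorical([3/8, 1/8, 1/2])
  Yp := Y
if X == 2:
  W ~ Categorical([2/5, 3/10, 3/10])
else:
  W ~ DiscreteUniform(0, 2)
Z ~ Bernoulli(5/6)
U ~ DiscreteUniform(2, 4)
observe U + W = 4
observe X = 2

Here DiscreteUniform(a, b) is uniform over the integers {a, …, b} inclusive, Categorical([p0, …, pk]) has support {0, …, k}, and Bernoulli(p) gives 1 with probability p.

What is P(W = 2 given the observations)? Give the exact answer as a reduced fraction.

P(W = 2 | obs) = 3/10

Enumerate traces; 18 have nonzero weight after conditioning:
  (X=2, Y=0, W=0, Z=0, U=4) weight 1/630
  (X=2, Y=0, W=0, Z=1, U=4) weight 1/126
  (X=2, Y=0, W=1, Z=0, U=3) weight 1/840
  (X=2, Y=0, W=1, Z=1, U=3) weight 1/168
  (X=2, Y=0, W=2, Z=0, U=2) weight 1/840
  (X=2, Y=0, W=2, Z=1, U=2) weight 1/168
  (X=2, Y=1, W=0, Z=0, U=4) weight 1/630
  (X=2, Y=1, W=0, Z=1, U=4) weight 1/126
  … 10 more
Group by W:
  weight(W=0) = 1/30
  weight(W=1) = 1/40
  weight(W=2) = 1/40
Total weight = 1/30 + 1/40 + 1/40 = 1/12
P(W=0 | obs) = 1/30 / 1/12 = 2/5
P(W=1 | obs) = 1/40 / 1/12 = 3/10
P(W=2 | obs) = 1/40 / 1/12 = 3/10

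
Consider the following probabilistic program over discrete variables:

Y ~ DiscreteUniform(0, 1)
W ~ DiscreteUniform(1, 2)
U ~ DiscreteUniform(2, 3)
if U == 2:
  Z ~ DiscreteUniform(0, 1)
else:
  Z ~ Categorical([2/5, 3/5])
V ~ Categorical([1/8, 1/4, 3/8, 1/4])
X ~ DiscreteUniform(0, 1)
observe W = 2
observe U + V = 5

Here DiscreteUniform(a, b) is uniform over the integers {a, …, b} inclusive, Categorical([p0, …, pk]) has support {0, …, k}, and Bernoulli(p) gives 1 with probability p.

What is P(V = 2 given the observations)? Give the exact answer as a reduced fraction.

P(V = 2 | obs) = 3/5

Enumerate traces; 16 have nonzero weight after conditioning:
  (Y=0, W=2, U=2, Z=0, V=3, X=0) weight 1/128
  (Y=0, W=2, U=2, Z=0, V=3, X=1) weight 1/128
  (Y=0, W=2, U=2, Z=1, V=3, X=0) weight 1/128
  (Y=0, W=2, U=2, Z=1, V=3, X=1) weight 1/128
  (Y=0, W=2, U=3, Z=0, V=2, X=0) weight 3/320
  (Y=0, W=2, U=3, Z=0, V=2, X=1) weight 3/320
  (Y=0, W=2, U=3, Z=1, V=2, X=0) weight 9/640
  (Y=0, W=2, U=3, Z=1, V=2, X=1) weight 9/640
  … 8 more
Group by V:
  weight(V=2) = 3/32
  weight(V=3) = 1/16
Total weight = 3/32 + 1/16 = 5/32
P(V=2 | obs) = 3/32 / 5/32 = 3/5
P(V=3 | obs) = 1/16 / 5/32 = 2/5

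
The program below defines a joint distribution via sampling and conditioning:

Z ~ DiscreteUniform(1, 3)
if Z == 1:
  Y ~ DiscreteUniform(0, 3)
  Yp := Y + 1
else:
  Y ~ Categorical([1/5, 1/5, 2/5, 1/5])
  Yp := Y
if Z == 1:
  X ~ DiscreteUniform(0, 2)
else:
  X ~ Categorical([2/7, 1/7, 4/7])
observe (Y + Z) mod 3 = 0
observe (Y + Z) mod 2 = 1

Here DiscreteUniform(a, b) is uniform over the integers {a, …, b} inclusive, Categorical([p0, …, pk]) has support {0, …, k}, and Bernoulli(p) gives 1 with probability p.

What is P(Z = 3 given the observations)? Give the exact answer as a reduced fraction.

Enumerate traces; 9 have nonzero weight after conditioning:
  (Z=1, Y=2, X=0) weight 1/36
  (Z=1, Y=2, X=1) weight 1/36
  (Z=1, Y=2, X=2) weight 1/36
  (Z=2, Y=1, X=0) weight 2/105
  (Z=2, Y=1, X=1) weight 1/105
  (Z=2, Y=1, X=2) weight 4/105
  (Z=3, Y=0, X=0) weight 2/105
  (Z=3, Y=0, X=1) weight 1/105
  … 1 more
Group by Z:
  weight(Z=1) = 1/12
  weight(Z=2) = 1/15
  weight(Z=3) = 1/15
Total weight = 1/12 + 1/15 + 1/15 = 13/60
P(Z=1 | obs) = 1/12 / 13/60 = 5/13
P(Z=2 | obs) = 1/15 / 13/60 = 4/13
P(Z=3 | obs) = 1/15 / 13/60 = 4/13

P(Z = 3 | obs) = 4/13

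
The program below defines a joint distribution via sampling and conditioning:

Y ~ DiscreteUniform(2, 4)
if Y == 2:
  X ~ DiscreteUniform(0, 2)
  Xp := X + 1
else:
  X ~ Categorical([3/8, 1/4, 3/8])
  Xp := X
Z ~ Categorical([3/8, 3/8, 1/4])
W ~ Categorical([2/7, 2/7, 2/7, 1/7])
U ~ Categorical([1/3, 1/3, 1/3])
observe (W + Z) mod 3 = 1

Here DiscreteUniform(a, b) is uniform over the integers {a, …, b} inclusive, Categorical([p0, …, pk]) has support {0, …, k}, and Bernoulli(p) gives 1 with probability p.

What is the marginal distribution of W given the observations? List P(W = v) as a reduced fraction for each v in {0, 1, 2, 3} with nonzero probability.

Enumerate traces; 108 have nonzero weight after conditioning:
  (Y=2, X=0, Z=0, W=1, U=0) weight 1/252
  (Y=2, X=0, Z=0, W=1, U=1) weight 1/252
  (Y=2, X=0, Z=0, W=1, U=2) weight 1/252
  (Y=2, X=0, Z=1, W=0, U=0) weight 1/252
  (Y=2, X=0, Z=1, W=0, U=1) weight 1/252
  (Y=2, X=0, Z=1, W=0, U=2) weight 1/252
  (Y=2, X=0, Z=1, W=3, U=0) weight 1/504
  (Y=2, X=0, Z=1, W=3, U=1) weight 1/504
  (Y=2, X=0, Z=2, W=2, U=0) weight 1/378
  … 99 more
Group by W:
  weight(W=0) = 3/28
  weight(W=1) = 3/28
  weight(W=2) = 1/14
  weight(W=3) = 3/56
Total weight = 3/28 + 3/28 + 1/14 + 3/56 = 19/56
P(W=0 | obs) = 3/28 / 19/56 = 6/19
P(W=1 | obs) = 3/28 / 19/56 = 6/19
P(W=2 | obs) = 1/14 / 19/56 = 4/19
P(W=3 | obs) = 3/56 / 19/56 = 3/19

P(W=0) = 6/19, P(W=1) = 6/19, P(W=2) = 4/19, P(W=3) = 3/19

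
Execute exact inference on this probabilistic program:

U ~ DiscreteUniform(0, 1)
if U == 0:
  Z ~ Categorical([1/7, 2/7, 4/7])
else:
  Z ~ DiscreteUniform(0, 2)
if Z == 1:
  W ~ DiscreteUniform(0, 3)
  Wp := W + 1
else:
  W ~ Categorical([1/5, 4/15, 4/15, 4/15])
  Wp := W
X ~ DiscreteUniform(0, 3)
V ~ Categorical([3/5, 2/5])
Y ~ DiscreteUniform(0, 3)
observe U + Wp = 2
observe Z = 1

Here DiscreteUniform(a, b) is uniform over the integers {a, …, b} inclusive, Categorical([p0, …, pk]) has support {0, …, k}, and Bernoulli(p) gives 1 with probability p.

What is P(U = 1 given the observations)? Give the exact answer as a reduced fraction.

P(U = 1 | obs) = 7/13

Enumerate traces; 64 have nonzero weight after conditioning:
  (U=0, Z=1, W=1, X=0, V=0, Y=0) weight 3/2240
  (U=0, Z=1, W=1, X=0, V=0, Y=1) weight 3/2240
  (U=0, Z=1, W=1, X=0, V=0, Y=2) weight 3/2240
  (U=0, Z=1, W=1, X=0, V=0, Y=3) weight 3/2240
  (U=0, Z=1, W=1, X=0, V=1, Y=0) weight 1/1120
  (U=0, Z=1, W=1, X=0, V=1, Y=1) weight 1/1120
  (U=0, Z=1, W=1, X=0, V=1, Y=2) weight 1/1120
  (U=0, Z=1, W=1, X=0, V=1, Y=3) weight 1/1120
  (U=1, Z=1, W=0, X=0, V=0, Y=0) weight 1/640
  … 55 more
Group by U:
  weight(U=0) = 1/28
  weight(U=1) = 1/24
Total weight = 1/28 + 1/24 = 13/168
P(U=0 | obs) = 1/28 / 13/168 = 6/13
P(U=1 | obs) = 1/24 / 13/168 = 7/13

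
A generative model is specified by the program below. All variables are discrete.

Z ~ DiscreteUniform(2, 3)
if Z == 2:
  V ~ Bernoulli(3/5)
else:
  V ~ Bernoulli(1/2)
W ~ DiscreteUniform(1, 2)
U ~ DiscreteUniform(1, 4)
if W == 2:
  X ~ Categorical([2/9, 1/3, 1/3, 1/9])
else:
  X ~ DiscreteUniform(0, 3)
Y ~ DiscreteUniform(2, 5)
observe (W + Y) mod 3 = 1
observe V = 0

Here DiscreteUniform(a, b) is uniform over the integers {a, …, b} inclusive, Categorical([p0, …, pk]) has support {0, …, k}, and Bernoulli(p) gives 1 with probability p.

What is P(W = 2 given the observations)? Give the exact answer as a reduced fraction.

Enumerate traces; 96 have nonzero weight after conditioning:
  (Z=2, V=0, W=1, U=1, X=0, Y=3) weight 1/640
  (Z=2, V=0, W=1, U=1, X=1, Y=3) weight 1/640
  (Z=2, V=0, W=1, U=1, X=2, Y=3) weight 1/640
  (Z=2, V=0, W=1, U=1, X=3, Y=3) weight 1/640
  (Z=2, V=0, W=1, U=2, X=0, Y=3) weight 1/640
  (Z=2, V=0, W=1, U=2, X=1, Y=3) weight 1/640
  (Z=2, V=0, W=1, U=2, X=2, Y=3) weight 1/640
  (Z=2, V=0, W=1, U=2, X=3, Y=3) weight 1/640
  (Z=2, V=0, W=2, U=1, X=0, Y=2) weight 1/720
  … 87 more
Group by W:
  weight(W=1) = 9/160
  weight(W=2) = 9/80
Total weight = 9/160 + 9/80 = 27/160
P(W=1 | obs) = 9/160 / 27/160 = 1/3
P(W=2 | obs) = 9/80 / 27/160 = 2/3

P(W = 2 | obs) = 2/3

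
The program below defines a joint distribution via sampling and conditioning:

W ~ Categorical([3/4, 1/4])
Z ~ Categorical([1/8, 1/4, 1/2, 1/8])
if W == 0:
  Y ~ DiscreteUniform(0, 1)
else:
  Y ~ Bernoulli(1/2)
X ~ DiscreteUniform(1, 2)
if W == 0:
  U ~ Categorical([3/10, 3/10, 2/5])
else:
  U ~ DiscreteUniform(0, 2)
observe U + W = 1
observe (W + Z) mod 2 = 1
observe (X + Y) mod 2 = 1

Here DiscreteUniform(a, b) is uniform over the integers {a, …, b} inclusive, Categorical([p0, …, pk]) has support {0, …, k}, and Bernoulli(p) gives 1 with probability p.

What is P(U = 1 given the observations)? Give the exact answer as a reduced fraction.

Enumerate traces; 8 have nonzero weight after conditioning:
  (W=0, Z=1, Y=0, X=1, U=1) weight 9/640
  (W=0, Z=1, Y=1, X=2, U=1) weight 9/640
  (W=0, Z=3, Y=0, X=1, U=1) weight 9/1280
  (W=0, Z=3, Y=1, X=2, U=1) weight 9/1280
  (W=1, Z=0, Y=0, X=1, U=0) weight 1/384
  (W=1, Z=0, Y=1, X=2, U=0) weight 1/384
  (W=1, Z=2, Y=0, X=1, U=0) weight 1/96
  (W=1, Z=2, Y=1, X=2, U=0) weight 1/96
Group by U:
  weight(U=0) = 5/192
  weight(U=1) = 27/640
Total weight = 5/192 + 27/640 = 131/1920
P(U=0 | obs) = 5/192 / 131/1920 = 50/131
P(U=1 | obs) = 27/640 / 131/1920 = 81/131

P(U = 1 | obs) = 81/131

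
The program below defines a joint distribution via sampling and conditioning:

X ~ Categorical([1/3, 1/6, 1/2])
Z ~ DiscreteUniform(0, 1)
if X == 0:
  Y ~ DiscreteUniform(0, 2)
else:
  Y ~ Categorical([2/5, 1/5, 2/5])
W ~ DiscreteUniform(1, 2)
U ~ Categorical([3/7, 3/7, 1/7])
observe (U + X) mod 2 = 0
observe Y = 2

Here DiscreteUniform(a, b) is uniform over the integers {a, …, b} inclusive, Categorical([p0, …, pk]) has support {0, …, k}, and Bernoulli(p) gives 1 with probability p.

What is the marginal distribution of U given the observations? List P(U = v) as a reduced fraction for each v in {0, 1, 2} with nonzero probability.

Enumerate traces; 20 have nonzero weight after conditioning:
  (X=0, Z=0, Y=2, W=1, U=0) weight 1/84
  (X=0, Z=0, Y=2, W=1, U=2) weight 1/252
  (X=0, Z=0, Y=2, W=2, U=0) weight 1/84
  (X=0, Z=0, Y=2, W=2, U=2) weight 1/252
  (X=0, Z=1, Y=2, W=1, U=0) weight 1/84
  (X=0, Z=1, Y=2, W=1, U=2) weight 1/252
  (X=0, Z=1, Y=2, W=2, U=0) weight 1/84
  (X=0, Z=1, Y=2, W=2, U=2) weight 1/252
  (X=1, Z=0, Y=2, W=1, U=1) weight 1/140
  … 11 more
Group by U:
  weight(U=0) = 2/15
  weight(U=1) = 1/35
  weight(U=2) = 2/45
Total weight = 2/15 + 1/35 + 2/45 = 13/63
P(U=0 | obs) = 2/15 / 13/63 = 42/65
P(U=1 | obs) = 1/35 / 13/63 = 9/65
P(U=2 | obs) = 2/45 / 13/63 = 14/65

P(U=0) = 42/65, P(U=1) = 9/65, P(U=2) = 14/65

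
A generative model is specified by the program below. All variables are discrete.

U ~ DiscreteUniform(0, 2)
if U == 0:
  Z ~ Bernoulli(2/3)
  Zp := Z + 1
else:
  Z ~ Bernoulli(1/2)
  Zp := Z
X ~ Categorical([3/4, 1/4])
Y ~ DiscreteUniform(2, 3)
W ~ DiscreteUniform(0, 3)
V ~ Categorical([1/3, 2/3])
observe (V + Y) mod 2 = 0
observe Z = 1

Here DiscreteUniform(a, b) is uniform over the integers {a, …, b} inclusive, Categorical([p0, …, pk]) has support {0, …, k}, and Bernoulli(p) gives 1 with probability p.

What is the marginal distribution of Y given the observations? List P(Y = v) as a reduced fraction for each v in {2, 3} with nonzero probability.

Enumerate traces; 48 have nonzero weight after conditioning:
  (U=0, Z=1, X=0, Y=2, W=0, V=0) weight 1/144
  (U=0, Z=1, X=0, Y=2, W=1, V=0) weight 1/144
  (U=0, Z=1, X=0, Y=2, W=2, V=0) weight 1/144
  (U=0, Z=1, X=0, Y=2, W=3, V=0) weight 1/144
  (U=0, Z=1, X=0, Y=3, W=0, V=1) weight 1/72
  (U=0, Z=1, X=0, Y=3, W=1, V=1) weight 1/72
  (U=0, Z=1, X=0, Y=3, W=2, V=1) weight 1/72
  (U=0, Z=1, X=0, Y=3, W=3, V=1) weight 1/72
  … 40 more
Group by Y:
  weight(Y=2) = 5/54
  weight(Y=3) = 5/27
Total weight = 5/54 + 5/27 = 5/18
P(Y=2 | obs) = 5/54 / 5/18 = 1/3
P(Y=3 | obs) = 5/27 / 5/18 = 2/3

P(Y=2) = 1/3, P(Y=3) = 2/3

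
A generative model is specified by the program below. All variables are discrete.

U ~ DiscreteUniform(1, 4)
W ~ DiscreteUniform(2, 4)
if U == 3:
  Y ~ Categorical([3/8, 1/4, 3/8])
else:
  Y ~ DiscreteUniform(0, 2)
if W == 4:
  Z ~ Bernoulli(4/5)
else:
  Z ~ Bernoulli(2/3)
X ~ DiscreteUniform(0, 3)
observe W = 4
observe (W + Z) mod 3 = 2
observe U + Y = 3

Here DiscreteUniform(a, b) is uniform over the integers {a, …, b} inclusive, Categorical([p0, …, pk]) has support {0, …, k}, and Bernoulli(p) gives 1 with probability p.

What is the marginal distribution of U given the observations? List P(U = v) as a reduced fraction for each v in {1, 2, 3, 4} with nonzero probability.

Enumerate traces; 12 have nonzero weight after conditioning:
  (U=1, W=4, Y=2, Z=1, X=0) weight 1/180
  (U=1, W=4, Y=2, Z=1, X=1) weight 1/180
  (U=1, W=4, Y=2, Z=1, X=2) weight 1/180
  (U=1, W=4, Y=2, Z=1, X=3) weight 1/180
  (U=2, W=4, Y=1, Z=1, X=0) weight 1/180
  (U=2, W=4, Y=1, Z=1, X=1) weight 1/180
  (U=2, W=4, Y=1, Z=1, X=2) weight 1/180
  (U=2, W=4, Y=1, Z=1, X=3) weight 1/180
  (U=3, W=4, Y=0, Z=1, X=0) weight 1/160
  … 3 more
Group by U:
  weight(U=1) = 1/45
  weight(U=2) = 1/45
  weight(U=3) = 1/40
Total weight = 1/45 + 1/45 + 1/40 = 5/72
P(U=1 | obs) = 1/45 / 5/72 = 8/25
P(U=2 | obs) = 1/45 / 5/72 = 8/25
P(U=3 | obs) = 1/40 / 5/72 = 9/25

P(U=1) = 8/25, P(U=2) = 8/25, P(U=3) = 9/25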